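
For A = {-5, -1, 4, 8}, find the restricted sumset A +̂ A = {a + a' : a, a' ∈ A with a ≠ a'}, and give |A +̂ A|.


Restricted sumset: A +̂ A = {a + a' : a ∈ A, a' ∈ A, a ≠ a'}.
Equivalently, take A + A and drop any sum 2a that is achievable ONLY as a + a for a ∈ A (i.e. sums representable only with equal summands).
Enumerate pairs (a, a') with a < a' (symmetric, so each unordered pair gives one sum; this covers all a ≠ a'):
  -5 + -1 = -6
  -5 + 4 = -1
  -5 + 8 = 3
  -1 + 4 = 3
  -1 + 8 = 7
  4 + 8 = 12
Collected distinct sums: {-6, -1, 3, 7, 12}
|A +̂ A| = 5
(Reference bound: |A +̂ A| ≥ 2|A| - 3 for |A| ≥ 2, with |A| = 4 giving ≥ 5.)

|A +̂ A| = 5


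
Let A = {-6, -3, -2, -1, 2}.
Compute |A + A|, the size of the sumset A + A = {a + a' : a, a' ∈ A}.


A + A = {a + a' : a, a' ∈ A}; |A| = 5.
General bounds: 2|A| - 1 ≤ |A + A| ≤ |A|(|A|+1)/2, i.e. 9 ≤ |A + A| ≤ 15.
Lower bound 2|A|-1 is attained iff A is an arithmetic progression.
Enumerate sums a + a' for a ≤ a' (symmetric, so this suffices):
a = -6: -6+-6=-12, -6+-3=-9, -6+-2=-8, -6+-1=-7, -6+2=-4
a = -3: -3+-3=-6, -3+-2=-5, -3+-1=-4, -3+2=-1
a = -2: -2+-2=-4, -2+-1=-3, -2+2=0
a = -1: -1+-1=-2, -1+2=1
a = 2: 2+2=4
Distinct sums: {-12, -9, -8, -7, -6, -5, -4, -3, -2, -1, 0, 1, 4}
|A + A| = 13

|A + A| = 13


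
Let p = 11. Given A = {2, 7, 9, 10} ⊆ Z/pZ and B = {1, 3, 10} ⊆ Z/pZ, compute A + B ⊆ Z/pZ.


Work in Z/11Z: reduce every sum a + b modulo 11.
Enumerate all 12 pairs:
a = 2: 2+1=3, 2+3=5, 2+10=1
a = 7: 7+1=8, 7+3=10, 7+10=6
a = 9: 9+1=10, 9+3=1, 9+10=8
a = 10: 10+1=0, 10+3=2, 10+10=9
Distinct residues collected: {0, 1, 2, 3, 5, 6, 8, 9, 10}
|A + B| = 9 (out of 11 total residues).

A + B = {0, 1, 2, 3, 5, 6, 8, 9, 10}


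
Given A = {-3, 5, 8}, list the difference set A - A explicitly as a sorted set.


A - A = {a - a' : a, a' ∈ A}.
Compute a - a' for each ordered pair (a, a'):
a = -3: -3--3=0, -3-5=-8, -3-8=-11
a = 5: 5--3=8, 5-5=0, 5-8=-3
a = 8: 8--3=11, 8-5=3, 8-8=0
Collecting distinct values (and noting 0 appears from a-a):
A - A = {-11, -8, -3, 0, 3, 8, 11}
|A - A| = 7

A - A = {-11, -8, -3, 0, 3, 8, 11}


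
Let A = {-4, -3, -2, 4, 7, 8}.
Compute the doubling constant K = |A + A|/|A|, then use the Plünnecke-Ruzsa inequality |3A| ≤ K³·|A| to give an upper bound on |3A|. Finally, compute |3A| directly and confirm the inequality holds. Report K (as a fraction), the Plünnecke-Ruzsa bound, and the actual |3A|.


|A| = 6.
Step 1: Compute A + A by enumerating all 36 pairs.
A + A = {-8, -7, -6, -5, -4, 0, 1, 2, 3, 4, 5, 6, 8, 11, 12, 14, 15, 16}, so |A + A| = 18.
Step 2: Doubling constant K = |A + A|/|A| = 18/6 = 18/6 ≈ 3.0000.
Step 3: Plünnecke-Ruzsa gives |3A| ≤ K³·|A| = (3.0000)³ · 6 ≈ 162.0000.
Step 4: Compute 3A = A + A + A directly by enumerating all triples (a,b,c) ∈ A³; |3A| = 35.
Step 5: Check 35 ≤ 162.0000? Yes ✓.

K = 18/6, Plünnecke-Ruzsa bound K³|A| ≈ 162.0000, |3A| = 35, inequality holds.


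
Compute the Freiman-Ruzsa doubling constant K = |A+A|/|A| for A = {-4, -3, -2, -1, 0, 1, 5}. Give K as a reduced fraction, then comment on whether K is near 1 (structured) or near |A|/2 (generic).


|A| = 7.
Compute A + A by enumerating all 49 pairs.
A + A = {-8, -7, -6, -5, -4, -3, -2, -1, 0, 1, 2, 3, 4, 5, 6, 10}, so |A + A| = 16.
K = |A + A| / |A| = 16/7 (already in lowest terms) ≈ 2.2857.
Reference: AP of size 7 gives K = 13/7 ≈ 1.8571; a fully generic set of size 7 gives K ≈ 4.0000.

|A| = 7, |A + A| = 16, K = 16/7.


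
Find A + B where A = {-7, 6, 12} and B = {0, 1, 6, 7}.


A + B = {a + b : a ∈ A, b ∈ B}.
Enumerate all |A|·|B| = 3·4 = 12 pairs (a, b) and collect distinct sums.
a = -7: -7+0=-7, -7+1=-6, -7+6=-1, -7+7=0
a = 6: 6+0=6, 6+1=7, 6+6=12, 6+7=13
a = 12: 12+0=12, 12+1=13, 12+6=18, 12+7=19
Collecting distinct sums: A + B = {-7, -6, -1, 0, 6, 7, 12, 13, 18, 19}
|A + B| = 10

A + B = {-7, -6, -1, 0, 6, 7, 12, 13, 18, 19}


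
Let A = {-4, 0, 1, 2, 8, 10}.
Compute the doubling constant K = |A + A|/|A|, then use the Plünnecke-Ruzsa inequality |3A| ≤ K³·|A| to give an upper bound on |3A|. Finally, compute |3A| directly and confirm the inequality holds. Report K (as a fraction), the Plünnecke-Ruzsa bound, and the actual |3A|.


|A| = 6.
Step 1: Compute A + A by enumerating all 36 pairs.
A + A = {-8, -4, -3, -2, 0, 1, 2, 3, 4, 6, 8, 9, 10, 11, 12, 16, 18, 20}, so |A + A| = 18.
Step 2: Doubling constant K = |A + A|/|A| = 18/6 = 18/6 ≈ 3.0000.
Step 3: Plünnecke-Ruzsa gives |3A| ≤ K³·|A| = (3.0000)³ · 6 ≈ 162.0000.
Step 4: Compute 3A = A + A + A directly by enumerating all triples (a,b,c) ∈ A³; |3A| = 34.
Step 5: Check 34 ≤ 162.0000? Yes ✓.

K = 18/6, Plünnecke-Ruzsa bound K³|A| ≈ 162.0000, |3A| = 34, inequality holds.


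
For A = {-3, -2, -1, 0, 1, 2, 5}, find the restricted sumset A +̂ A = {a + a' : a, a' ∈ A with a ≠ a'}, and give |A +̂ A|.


Restricted sumset: A +̂ A = {a + a' : a ∈ A, a' ∈ A, a ≠ a'}.
Equivalently, take A + A and drop any sum 2a that is achievable ONLY as a + a for a ∈ A (i.e. sums representable only with equal summands).
Enumerate pairs (a, a') with a < a' (symmetric, so each unordered pair gives one sum; this covers all a ≠ a'):
  -3 + -2 = -5
  -3 + -1 = -4
  -3 + 0 = -3
  -3 + 1 = -2
  -3 + 2 = -1
  -3 + 5 = 2
  -2 + -1 = -3
  -2 + 0 = -2
  -2 + 1 = -1
  -2 + 2 = 0
  -2 + 5 = 3
  -1 + 0 = -1
  -1 + 1 = 0
  -1 + 2 = 1
  -1 + 5 = 4
  0 + 1 = 1
  0 + 2 = 2
  0 + 5 = 5
  1 + 2 = 3
  1 + 5 = 6
  2 + 5 = 7
Collected distinct sums: {-5, -4, -3, -2, -1, 0, 1, 2, 3, 4, 5, 6, 7}
|A +̂ A| = 13
(Reference bound: |A +̂ A| ≥ 2|A| - 3 for |A| ≥ 2, with |A| = 7 giving ≥ 11.)

|A +̂ A| = 13


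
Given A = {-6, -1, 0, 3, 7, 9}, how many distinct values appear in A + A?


A + A = {a + a' : a, a' ∈ A}; |A| = 6.
General bounds: 2|A| - 1 ≤ |A + A| ≤ |A|(|A|+1)/2, i.e. 11 ≤ |A + A| ≤ 21.
Lower bound 2|A|-1 is attained iff A is an arithmetic progression.
Enumerate sums a + a' for a ≤ a' (symmetric, so this suffices):
a = -6: -6+-6=-12, -6+-1=-7, -6+0=-6, -6+3=-3, -6+7=1, -6+9=3
a = -1: -1+-1=-2, -1+0=-1, -1+3=2, -1+7=6, -1+9=8
a = 0: 0+0=0, 0+3=3, 0+7=7, 0+9=9
a = 3: 3+3=6, 3+7=10, 3+9=12
a = 7: 7+7=14, 7+9=16
a = 9: 9+9=18
Distinct sums: {-12, -7, -6, -3, -2, -1, 0, 1, 2, 3, 6, 7, 8, 9, 10, 12, 14, 16, 18}
|A + A| = 19

|A + A| = 19


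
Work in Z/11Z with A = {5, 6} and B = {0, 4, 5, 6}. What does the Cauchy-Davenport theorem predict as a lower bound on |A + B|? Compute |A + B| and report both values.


Cauchy-Davenport: |A + B| ≥ min(p, |A| + |B| - 1) for A, B nonempty in Z/pZ.
|A| = 2, |B| = 4, p = 11.
CD lower bound = min(11, 2 + 4 - 1) = min(11, 5) = 5.
Compute A + B mod 11 directly:
a = 5: 5+0=5, 5+4=9, 5+5=10, 5+6=0
a = 6: 6+0=6, 6+4=10, 6+5=0, 6+6=1
A + B = {0, 1, 5, 6, 9, 10}, so |A + B| = 6.
Verify: 6 ≥ 5? Yes ✓.

CD lower bound = 5, actual |A + B| = 6.


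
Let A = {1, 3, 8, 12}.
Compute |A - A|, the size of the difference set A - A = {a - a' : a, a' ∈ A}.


A - A = {a - a' : a, a' ∈ A}; |A| = 4.
Bounds: 2|A|-1 ≤ |A - A| ≤ |A|² - |A| + 1, i.e. 7 ≤ |A - A| ≤ 13.
Note: 0 ∈ A - A always (from a - a). The set is symmetric: if d ∈ A - A then -d ∈ A - A.
Enumerate nonzero differences d = a - a' with a > a' (then include -d):
Positive differences: {2, 4, 5, 7, 9, 11}
Full difference set: {0} ∪ (positive diffs) ∪ (negative diffs).
|A - A| = 1 + 2·6 = 13 (matches direct enumeration: 13).

|A - A| = 13


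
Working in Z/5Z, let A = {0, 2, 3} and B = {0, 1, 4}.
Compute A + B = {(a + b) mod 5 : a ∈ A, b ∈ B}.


Work in Z/5Z: reduce every sum a + b modulo 5.
Enumerate all 9 pairs:
a = 0: 0+0=0, 0+1=1, 0+4=4
a = 2: 2+0=2, 2+1=3, 2+4=1
a = 3: 3+0=3, 3+1=4, 3+4=2
Distinct residues collected: {0, 1, 2, 3, 4}
|A + B| = 5 (out of 5 total residues).

A + B = {0, 1, 2, 3, 4}


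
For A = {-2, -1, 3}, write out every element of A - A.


A - A = {a - a' : a, a' ∈ A}.
Compute a - a' for each ordered pair (a, a'):
a = -2: -2--2=0, -2--1=-1, -2-3=-5
a = -1: -1--2=1, -1--1=0, -1-3=-4
a = 3: 3--2=5, 3--1=4, 3-3=0
Collecting distinct values (and noting 0 appears from a-a):
A - A = {-5, -4, -1, 0, 1, 4, 5}
|A - A| = 7

A - A = {-5, -4, -1, 0, 1, 4, 5}


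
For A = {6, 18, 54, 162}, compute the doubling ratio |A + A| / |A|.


|A| = 4.
Compute A + A by enumerating all 16 pairs.
A + A = {12, 24, 36, 60, 72, 108, 168, 180, 216, 324}, so |A + A| = 10.
K = |A + A| / |A| = 10/4 = 5/2 ≈ 2.5000.
Reference: AP of size 4 gives K = 7/4 ≈ 1.7500; a fully generic set of size 4 gives K ≈ 2.5000.

|A| = 4, |A + A| = 10, K = 10/4 = 5/2.


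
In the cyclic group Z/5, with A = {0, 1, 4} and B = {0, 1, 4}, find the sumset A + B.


Work in Z/5Z: reduce every sum a + b modulo 5.
Enumerate all 9 pairs:
a = 0: 0+0=0, 0+1=1, 0+4=4
a = 1: 1+0=1, 1+1=2, 1+4=0
a = 4: 4+0=4, 4+1=0, 4+4=3
Distinct residues collected: {0, 1, 2, 3, 4}
|A + B| = 5 (out of 5 total residues).

A + B = {0, 1, 2, 3, 4}


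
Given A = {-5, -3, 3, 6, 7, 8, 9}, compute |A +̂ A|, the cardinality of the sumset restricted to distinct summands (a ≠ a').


Restricted sumset: A +̂ A = {a + a' : a ∈ A, a' ∈ A, a ≠ a'}.
Equivalently, take A + A and drop any sum 2a that is achievable ONLY as a + a for a ∈ A (i.e. sums representable only with equal summands).
Enumerate pairs (a, a') with a < a' (symmetric, so each unordered pair gives one sum; this covers all a ≠ a'):
  -5 + -3 = -8
  -5 + 3 = -2
  -5 + 6 = 1
  -5 + 7 = 2
  -5 + 8 = 3
  -5 + 9 = 4
  -3 + 3 = 0
  -3 + 6 = 3
  -3 + 7 = 4
  -3 + 8 = 5
  -3 + 9 = 6
  3 + 6 = 9
  3 + 7 = 10
  3 + 8 = 11
  3 + 9 = 12
  6 + 7 = 13
  6 + 8 = 14
  6 + 9 = 15
  7 + 8 = 15
  7 + 9 = 16
  8 + 9 = 17
Collected distinct sums: {-8, -2, 0, 1, 2, 3, 4, 5, 6, 9, 10, 11, 12, 13, 14, 15, 16, 17}
|A +̂ A| = 18
(Reference bound: |A +̂ A| ≥ 2|A| - 3 for |A| ≥ 2, with |A| = 7 giving ≥ 11.)

|A +̂ A| = 18


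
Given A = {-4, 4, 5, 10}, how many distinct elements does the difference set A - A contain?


A - A = {a - a' : a, a' ∈ A}; |A| = 4.
Bounds: 2|A|-1 ≤ |A - A| ≤ |A|² - |A| + 1, i.e. 7 ≤ |A - A| ≤ 13.
Note: 0 ∈ A - A always (from a - a). The set is symmetric: if d ∈ A - A then -d ∈ A - A.
Enumerate nonzero differences d = a - a' with a > a' (then include -d):
Positive differences: {1, 5, 6, 8, 9, 14}
Full difference set: {0} ∪ (positive diffs) ∪ (negative diffs).
|A - A| = 1 + 2·6 = 13 (matches direct enumeration: 13).

|A - A| = 13


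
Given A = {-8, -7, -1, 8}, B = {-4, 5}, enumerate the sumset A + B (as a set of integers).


A + B = {a + b : a ∈ A, b ∈ B}.
Enumerate all |A|·|B| = 4·2 = 8 pairs (a, b) and collect distinct sums.
a = -8: -8+-4=-12, -8+5=-3
a = -7: -7+-4=-11, -7+5=-2
a = -1: -1+-4=-5, -1+5=4
a = 8: 8+-4=4, 8+5=13
Collecting distinct sums: A + B = {-12, -11, -5, -3, -2, 4, 13}
|A + B| = 7

A + B = {-12, -11, -5, -3, -2, 4, 13}


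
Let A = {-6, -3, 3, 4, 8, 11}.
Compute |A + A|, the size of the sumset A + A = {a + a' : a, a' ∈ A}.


A + A = {a + a' : a, a' ∈ A}; |A| = 6.
General bounds: 2|A| - 1 ≤ |A + A| ≤ |A|(|A|+1)/2, i.e. 11 ≤ |A + A| ≤ 21.
Lower bound 2|A|-1 is attained iff A is an arithmetic progression.
Enumerate sums a + a' for a ≤ a' (symmetric, so this suffices):
a = -6: -6+-6=-12, -6+-3=-9, -6+3=-3, -6+4=-2, -6+8=2, -6+11=5
a = -3: -3+-3=-6, -3+3=0, -3+4=1, -3+8=5, -3+11=8
a = 3: 3+3=6, 3+4=7, 3+8=11, 3+11=14
a = 4: 4+4=8, 4+8=12, 4+11=15
a = 8: 8+8=16, 8+11=19
a = 11: 11+11=22
Distinct sums: {-12, -9, -6, -3, -2, 0, 1, 2, 5, 6, 7, 8, 11, 12, 14, 15, 16, 19, 22}
|A + A| = 19

|A + A| = 19


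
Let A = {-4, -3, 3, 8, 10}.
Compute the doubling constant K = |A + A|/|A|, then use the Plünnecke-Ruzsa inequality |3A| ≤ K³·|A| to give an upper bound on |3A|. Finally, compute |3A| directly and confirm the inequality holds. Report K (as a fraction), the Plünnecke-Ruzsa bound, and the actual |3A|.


|A| = 5.
Step 1: Compute A + A by enumerating all 25 pairs.
A + A = {-8, -7, -6, -1, 0, 4, 5, 6, 7, 11, 13, 16, 18, 20}, so |A + A| = 14.
Step 2: Doubling constant K = |A + A|/|A| = 14/5 = 14/5 ≈ 2.8000.
Step 3: Plünnecke-Ruzsa gives |3A| ≤ K³·|A| = (2.8000)³ · 5 ≈ 109.7600.
Step 4: Compute 3A = A + A + A directly by enumerating all triples (a,b,c) ∈ A³; |3A| = 29.
Step 5: Check 29 ≤ 109.7600? Yes ✓.

K = 14/5, Plünnecke-Ruzsa bound K³|A| ≈ 109.7600, |3A| = 29, inequality holds.


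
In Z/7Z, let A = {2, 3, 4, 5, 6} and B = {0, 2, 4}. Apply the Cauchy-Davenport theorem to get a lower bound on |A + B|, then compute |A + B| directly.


Cauchy-Davenport: |A + B| ≥ min(p, |A| + |B| - 1) for A, B nonempty in Z/pZ.
|A| = 5, |B| = 3, p = 7.
CD lower bound = min(7, 5 + 3 - 1) = min(7, 7) = 7.
Compute A + B mod 7 directly:
a = 2: 2+0=2, 2+2=4, 2+4=6
a = 3: 3+0=3, 3+2=5, 3+4=0
a = 4: 4+0=4, 4+2=6, 4+4=1
a = 5: 5+0=5, 5+2=0, 5+4=2
a = 6: 6+0=6, 6+2=1, 6+4=3
A + B = {0, 1, 2, 3, 4, 5, 6}, so |A + B| = 7.
Verify: 7 ≥ 7? Yes ✓.

CD lower bound = 7, actual |A + B| = 7.


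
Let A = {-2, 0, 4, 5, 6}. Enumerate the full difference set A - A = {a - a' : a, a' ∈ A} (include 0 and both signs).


A - A = {a - a' : a, a' ∈ A}.
Compute a - a' for each ordered pair (a, a'):
a = -2: -2--2=0, -2-0=-2, -2-4=-6, -2-5=-7, -2-6=-8
a = 0: 0--2=2, 0-0=0, 0-4=-4, 0-5=-5, 0-6=-6
a = 4: 4--2=6, 4-0=4, 4-4=0, 4-5=-1, 4-6=-2
a = 5: 5--2=7, 5-0=5, 5-4=1, 5-5=0, 5-6=-1
a = 6: 6--2=8, 6-0=6, 6-4=2, 6-5=1, 6-6=0
Collecting distinct values (and noting 0 appears from a-a):
A - A = {-8, -7, -6, -5, -4, -2, -1, 0, 1, 2, 4, 5, 6, 7, 8}
|A - A| = 15

A - A = {-8, -7, -6, -5, -4, -2, -1, 0, 1, 2, 4, 5, 6, 7, 8}


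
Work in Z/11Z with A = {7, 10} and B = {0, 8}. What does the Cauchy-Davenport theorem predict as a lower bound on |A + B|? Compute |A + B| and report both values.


Cauchy-Davenport: |A + B| ≥ min(p, |A| + |B| - 1) for A, B nonempty in Z/pZ.
|A| = 2, |B| = 2, p = 11.
CD lower bound = min(11, 2 + 2 - 1) = min(11, 3) = 3.
Compute A + B mod 11 directly:
a = 7: 7+0=7, 7+8=4
a = 10: 10+0=10, 10+8=7
A + B = {4, 7, 10}, so |A + B| = 3.
Verify: 3 ≥ 3? Yes ✓.

CD lower bound = 3, actual |A + B| = 3.


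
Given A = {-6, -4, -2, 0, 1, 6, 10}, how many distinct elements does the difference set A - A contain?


A - A = {a - a' : a, a' ∈ A}; |A| = 7.
Bounds: 2|A|-1 ≤ |A - A| ≤ |A|² - |A| + 1, i.e. 13 ≤ |A - A| ≤ 43.
Note: 0 ∈ A - A always (from a - a). The set is symmetric: if d ∈ A - A then -d ∈ A - A.
Enumerate nonzero differences d = a - a' with a > a' (then include -d):
Positive differences: {1, 2, 3, 4, 5, 6, 7, 8, 9, 10, 12, 14, 16}
Full difference set: {0} ∪ (positive diffs) ∪ (negative diffs).
|A - A| = 1 + 2·13 = 27 (matches direct enumeration: 27).

|A - A| = 27


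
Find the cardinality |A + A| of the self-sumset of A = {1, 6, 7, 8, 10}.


A + A = {a + a' : a, a' ∈ A}; |A| = 5.
General bounds: 2|A| - 1 ≤ |A + A| ≤ |A|(|A|+1)/2, i.e. 9 ≤ |A + A| ≤ 15.
Lower bound 2|A|-1 is attained iff A is an arithmetic progression.
Enumerate sums a + a' for a ≤ a' (symmetric, so this suffices):
a = 1: 1+1=2, 1+6=7, 1+7=8, 1+8=9, 1+10=11
a = 6: 6+6=12, 6+7=13, 6+8=14, 6+10=16
a = 7: 7+7=14, 7+8=15, 7+10=17
a = 8: 8+8=16, 8+10=18
a = 10: 10+10=20
Distinct sums: {2, 7, 8, 9, 11, 12, 13, 14, 15, 16, 17, 18, 20}
|A + A| = 13

|A + A| = 13


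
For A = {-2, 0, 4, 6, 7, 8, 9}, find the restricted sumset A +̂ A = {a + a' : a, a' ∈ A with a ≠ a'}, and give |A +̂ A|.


Restricted sumset: A +̂ A = {a + a' : a ∈ A, a' ∈ A, a ≠ a'}.
Equivalently, take A + A and drop any sum 2a that is achievable ONLY as a + a for a ∈ A (i.e. sums representable only with equal summands).
Enumerate pairs (a, a') with a < a' (symmetric, so each unordered pair gives one sum; this covers all a ≠ a'):
  -2 + 0 = -2
  -2 + 4 = 2
  -2 + 6 = 4
  -2 + 7 = 5
  -2 + 8 = 6
  -2 + 9 = 7
  0 + 4 = 4
  0 + 6 = 6
  0 + 7 = 7
  0 + 8 = 8
  0 + 9 = 9
  4 + 6 = 10
  4 + 7 = 11
  4 + 8 = 12
  4 + 9 = 13
  6 + 7 = 13
  6 + 8 = 14
  6 + 9 = 15
  7 + 8 = 15
  7 + 9 = 16
  8 + 9 = 17
Collected distinct sums: {-2, 2, 4, 5, 6, 7, 8, 9, 10, 11, 12, 13, 14, 15, 16, 17}
|A +̂ A| = 16
(Reference bound: |A +̂ A| ≥ 2|A| - 3 for |A| ≥ 2, with |A| = 7 giving ≥ 11.)

|A +̂ A| = 16


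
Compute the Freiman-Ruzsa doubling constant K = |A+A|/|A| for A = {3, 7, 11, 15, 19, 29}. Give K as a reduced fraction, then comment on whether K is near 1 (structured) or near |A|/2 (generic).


|A| = 6.
Compute A + A by enumerating all 36 pairs.
A + A = {6, 10, 14, 18, 22, 26, 30, 32, 34, 36, 38, 40, 44, 48, 58}, so |A + A| = 15.
K = |A + A| / |A| = 15/6 = 5/2 ≈ 2.5000.
Reference: AP of size 6 gives K = 11/6 ≈ 1.8333; a fully generic set of size 6 gives K ≈ 3.5000.

|A| = 6, |A + A| = 15, K = 15/6 = 5/2.


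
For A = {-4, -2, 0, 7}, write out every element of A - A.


A - A = {a - a' : a, a' ∈ A}.
Compute a - a' for each ordered pair (a, a'):
a = -4: -4--4=0, -4--2=-2, -4-0=-4, -4-7=-11
a = -2: -2--4=2, -2--2=0, -2-0=-2, -2-7=-9
a = 0: 0--4=4, 0--2=2, 0-0=0, 0-7=-7
a = 7: 7--4=11, 7--2=9, 7-0=7, 7-7=0
Collecting distinct values (and noting 0 appears from a-a):
A - A = {-11, -9, -7, -4, -2, 0, 2, 4, 7, 9, 11}
|A - A| = 11

A - A = {-11, -9, -7, -4, -2, 0, 2, 4, 7, 9, 11}


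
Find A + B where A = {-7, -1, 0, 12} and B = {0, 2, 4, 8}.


A + B = {a + b : a ∈ A, b ∈ B}.
Enumerate all |A|·|B| = 4·4 = 16 pairs (a, b) and collect distinct sums.
a = -7: -7+0=-7, -7+2=-5, -7+4=-3, -7+8=1
a = -1: -1+0=-1, -1+2=1, -1+4=3, -1+8=7
a = 0: 0+0=0, 0+2=2, 0+4=4, 0+8=8
a = 12: 12+0=12, 12+2=14, 12+4=16, 12+8=20
Collecting distinct sums: A + B = {-7, -5, -3, -1, 0, 1, 2, 3, 4, 7, 8, 12, 14, 16, 20}
|A + B| = 15

A + B = {-7, -5, -3, -1, 0, 1, 2, 3, 4, 7, 8, 12, 14, 16, 20}


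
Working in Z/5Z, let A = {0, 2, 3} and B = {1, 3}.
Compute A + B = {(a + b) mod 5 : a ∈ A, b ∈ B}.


Work in Z/5Z: reduce every sum a + b modulo 5.
Enumerate all 6 pairs:
a = 0: 0+1=1, 0+3=3
a = 2: 2+1=3, 2+3=0
a = 3: 3+1=4, 3+3=1
Distinct residues collected: {0, 1, 3, 4}
|A + B| = 4 (out of 5 total residues).

A + B = {0, 1, 3, 4}


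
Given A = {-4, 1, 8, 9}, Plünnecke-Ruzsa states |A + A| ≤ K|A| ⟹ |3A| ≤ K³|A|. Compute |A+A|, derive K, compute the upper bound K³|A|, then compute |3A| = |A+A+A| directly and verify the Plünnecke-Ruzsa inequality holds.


|A| = 4.
Step 1: Compute A + A by enumerating all 16 pairs.
A + A = {-8, -3, 2, 4, 5, 9, 10, 16, 17, 18}, so |A + A| = 10.
Step 2: Doubling constant K = |A + A|/|A| = 10/4 = 10/4 ≈ 2.5000.
Step 3: Plünnecke-Ruzsa gives |3A| ≤ K³·|A| = (2.5000)³ · 4 ≈ 62.5000.
Step 4: Compute 3A = A + A + A directly by enumerating all triples (a,b,c) ∈ A³; |3A| = 20.
Step 5: Check 20 ≤ 62.5000? Yes ✓.

K = 10/4, Plünnecke-Ruzsa bound K³|A| ≈ 62.5000, |3A| = 20, inequality holds.


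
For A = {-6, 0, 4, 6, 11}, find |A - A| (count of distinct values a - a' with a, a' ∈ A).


A - A = {a - a' : a, a' ∈ A}; |A| = 5.
Bounds: 2|A|-1 ≤ |A - A| ≤ |A|² - |A| + 1, i.e. 9 ≤ |A - A| ≤ 21.
Note: 0 ∈ A - A always (from a - a). The set is symmetric: if d ∈ A - A then -d ∈ A - A.
Enumerate nonzero differences d = a - a' with a > a' (then include -d):
Positive differences: {2, 4, 5, 6, 7, 10, 11, 12, 17}
Full difference set: {0} ∪ (positive diffs) ∪ (negative diffs).
|A - A| = 1 + 2·9 = 19 (matches direct enumeration: 19).

|A - A| = 19


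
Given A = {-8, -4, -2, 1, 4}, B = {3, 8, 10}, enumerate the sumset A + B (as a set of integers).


A + B = {a + b : a ∈ A, b ∈ B}.
Enumerate all |A|·|B| = 5·3 = 15 pairs (a, b) and collect distinct sums.
a = -8: -8+3=-5, -8+8=0, -8+10=2
a = -4: -4+3=-1, -4+8=4, -4+10=6
a = -2: -2+3=1, -2+8=6, -2+10=8
a = 1: 1+3=4, 1+8=9, 1+10=11
a = 4: 4+3=7, 4+8=12, 4+10=14
Collecting distinct sums: A + B = {-5, -1, 0, 1, 2, 4, 6, 7, 8, 9, 11, 12, 14}
|A + B| = 13

A + B = {-5, -1, 0, 1, 2, 4, 6, 7, 8, 9, 11, 12, 14}


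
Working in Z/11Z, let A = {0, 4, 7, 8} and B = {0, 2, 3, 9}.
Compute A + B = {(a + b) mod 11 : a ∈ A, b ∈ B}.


Work in Z/11Z: reduce every sum a + b modulo 11.
Enumerate all 16 pairs:
a = 0: 0+0=0, 0+2=2, 0+3=3, 0+9=9
a = 4: 4+0=4, 4+2=6, 4+3=7, 4+9=2
a = 7: 7+0=7, 7+2=9, 7+3=10, 7+9=5
a = 8: 8+0=8, 8+2=10, 8+3=0, 8+9=6
Distinct residues collected: {0, 2, 3, 4, 5, 6, 7, 8, 9, 10}
|A + B| = 10 (out of 11 total residues).

A + B = {0, 2, 3, 4, 5, 6, 7, 8, 9, 10}


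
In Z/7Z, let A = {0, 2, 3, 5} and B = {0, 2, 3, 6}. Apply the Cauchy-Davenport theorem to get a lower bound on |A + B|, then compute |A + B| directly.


Cauchy-Davenport: |A + B| ≥ min(p, |A| + |B| - 1) for A, B nonempty in Z/pZ.
|A| = 4, |B| = 4, p = 7.
CD lower bound = min(7, 4 + 4 - 1) = min(7, 7) = 7.
Compute A + B mod 7 directly:
a = 0: 0+0=0, 0+2=2, 0+3=3, 0+6=6
a = 2: 2+0=2, 2+2=4, 2+3=5, 2+6=1
a = 3: 3+0=3, 3+2=5, 3+3=6, 3+6=2
a = 5: 5+0=5, 5+2=0, 5+3=1, 5+6=4
A + B = {0, 1, 2, 3, 4, 5, 6}, so |A + B| = 7.
Verify: 7 ≥ 7? Yes ✓.

CD lower bound = 7, actual |A + B| = 7.


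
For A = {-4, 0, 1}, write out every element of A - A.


A - A = {a - a' : a, a' ∈ A}.
Compute a - a' for each ordered pair (a, a'):
a = -4: -4--4=0, -4-0=-4, -4-1=-5
a = 0: 0--4=4, 0-0=0, 0-1=-1
a = 1: 1--4=5, 1-0=1, 1-1=0
Collecting distinct values (and noting 0 appears from a-a):
A - A = {-5, -4, -1, 0, 1, 4, 5}
|A - A| = 7

A - A = {-5, -4, -1, 0, 1, 4, 5}


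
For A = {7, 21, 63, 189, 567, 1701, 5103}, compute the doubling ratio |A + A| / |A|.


|A| = 7.
Compute A + A by enumerating all 49 pairs.
A + A = {14, 28, 42, 70, 84, 126, 196, 210, 252, 378, 574, 588, 630, 756, 1134, 1708, 1722, 1764, 1890, 2268, 3402, 5110, 5124, 5166, 5292, 5670, 6804, 10206}, so |A + A| = 28.
K = |A + A| / |A| = 28/7 = 4/1 ≈ 4.0000.
Reference: AP of size 7 gives K = 13/7 ≈ 1.8571; a fully generic set of size 7 gives K ≈ 4.0000.

|A| = 7, |A + A| = 28, K = 28/7 = 4/1.


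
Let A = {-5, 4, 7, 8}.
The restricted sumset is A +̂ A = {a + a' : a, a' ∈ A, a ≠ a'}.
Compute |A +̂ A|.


Restricted sumset: A +̂ A = {a + a' : a ∈ A, a' ∈ A, a ≠ a'}.
Equivalently, take A + A and drop any sum 2a that is achievable ONLY as a + a for a ∈ A (i.e. sums representable only with equal summands).
Enumerate pairs (a, a') with a < a' (symmetric, so each unordered pair gives one sum; this covers all a ≠ a'):
  -5 + 4 = -1
  -5 + 7 = 2
  -5 + 8 = 3
  4 + 7 = 11
  4 + 8 = 12
  7 + 8 = 15
Collected distinct sums: {-1, 2, 3, 11, 12, 15}
|A +̂ A| = 6
(Reference bound: |A +̂ A| ≥ 2|A| - 3 for |A| ≥ 2, with |A| = 4 giving ≥ 5.)

|A +̂ A| = 6


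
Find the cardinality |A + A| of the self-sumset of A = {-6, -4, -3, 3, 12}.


A + A = {a + a' : a, a' ∈ A}; |A| = 5.
General bounds: 2|A| - 1 ≤ |A + A| ≤ |A|(|A|+1)/2, i.e. 9 ≤ |A + A| ≤ 15.
Lower bound 2|A|-1 is attained iff A is an arithmetic progression.
Enumerate sums a + a' for a ≤ a' (symmetric, so this suffices):
a = -6: -6+-6=-12, -6+-4=-10, -6+-3=-9, -6+3=-3, -6+12=6
a = -4: -4+-4=-8, -4+-3=-7, -4+3=-1, -4+12=8
a = -3: -3+-3=-6, -3+3=0, -3+12=9
a = 3: 3+3=6, 3+12=15
a = 12: 12+12=24
Distinct sums: {-12, -10, -9, -8, -7, -6, -3, -1, 0, 6, 8, 9, 15, 24}
|A + A| = 14

|A + A| = 14


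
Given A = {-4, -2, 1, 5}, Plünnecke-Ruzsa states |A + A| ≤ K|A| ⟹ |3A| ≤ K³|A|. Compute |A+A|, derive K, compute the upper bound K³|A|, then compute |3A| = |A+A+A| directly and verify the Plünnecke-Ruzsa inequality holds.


|A| = 4.
Step 1: Compute A + A by enumerating all 16 pairs.
A + A = {-8, -6, -4, -3, -1, 1, 2, 3, 6, 10}, so |A + A| = 10.
Step 2: Doubling constant K = |A + A|/|A| = 10/4 = 10/4 ≈ 2.5000.
Step 3: Plünnecke-Ruzsa gives |3A| ≤ K³·|A| = (2.5000)³ · 4 ≈ 62.5000.
Step 4: Compute 3A = A + A + A directly by enumerating all triples (a,b,c) ∈ A³; |3A| = 19.
Step 5: Check 19 ≤ 62.5000? Yes ✓.

K = 10/4, Plünnecke-Ruzsa bound K³|A| ≈ 62.5000, |3A| = 19, inequality holds.


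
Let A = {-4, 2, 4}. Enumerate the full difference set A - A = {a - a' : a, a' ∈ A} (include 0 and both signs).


A - A = {a - a' : a, a' ∈ A}.
Compute a - a' for each ordered pair (a, a'):
a = -4: -4--4=0, -4-2=-6, -4-4=-8
a = 2: 2--4=6, 2-2=0, 2-4=-2
a = 4: 4--4=8, 4-2=2, 4-4=0
Collecting distinct values (and noting 0 appears from a-a):
A - A = {-8, -6, -2, 0, 2, 6, 8}
|A - A| = 7

A - A = {-8, -6, -2, 0, 2, 6, 8}


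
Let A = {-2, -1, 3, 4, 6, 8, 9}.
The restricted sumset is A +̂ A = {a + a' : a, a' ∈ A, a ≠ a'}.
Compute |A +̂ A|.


Restricted sumset: A +̂ A = {a + a' : a ∈ A, a' ∈ A, a ≠ a'}.
Equivalently, take A + A and drop any sum 2a that is achievable ONLY as a + a for a ∈ A (i.e. sums representable only with equal summands).
Enumerate pairs (a, a') with a < a' (symmetric, so each unordered pair gives one sum; this covers all a ≠ a'):
  -2 + -1 = -3
  -2 + 3 = 1
  -2 + 4 = 2
  -2 + 6 = 4
  -2 + 8 = 6
  -2 + 9 = 7
  -1 + 3 = 2
  -1 + 4 = 3
  -1 + 6 = 5
  -1 + 8 = 7
  -1 + 9 = 8
  3 + 4 = 7
  3 + 6 = 9
  3 + 8 = 11
  3 + 9 = 12
  4 + 6 = 10
  4 + 8 = 12
  4 + 9 = 13
  6 + 8 = 14
  6 + 9 = 15
  8 + 9 = 17
Collected distinct sums: {-3, 1, 2, 3, 4, 5, 6, 7, 8, 9, 10, 11, 12, 13, 14, 15, 17}
|A +̂ A| = 17
(Reference bound: |A +̂ A| ≥ 2|A| - 3 for |A| ≥ 2, with |A| = 7 giving ≥ 11.)

|A +̂ A| = 17


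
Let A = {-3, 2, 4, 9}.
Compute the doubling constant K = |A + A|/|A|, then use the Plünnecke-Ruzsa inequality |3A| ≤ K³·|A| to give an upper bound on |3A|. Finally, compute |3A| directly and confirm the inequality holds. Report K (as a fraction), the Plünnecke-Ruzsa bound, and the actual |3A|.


|A| = 4.
Step 1: Compute A + A by enumerating all 16 pairs.
A + A = {-6, -1, 1, 4, 6, 8, 11, 13, 18}, so |A + A| = 9.
Step 2: Doubling constant K = |A + A|/|A| = 9/4 = 9/4 ≈ 2.2500.
Step 3: Plünnecke-Ruzsa gives |3A| ≤ K³·|A| = (2.2500)³ · 4 ≈ 45.5625.
Step 4: Compute 3A = A + A + A directly by enumerating all triples (a,b,c) ∈ A³; |3A| = 16.
Step 5: Check 16 ≤ 45.5625? Yes ✓.

K = 9/4, Plünnecke-Ruzsa bound K³|A| ≈ 45.5625, |3A| = 16, inequality holds.


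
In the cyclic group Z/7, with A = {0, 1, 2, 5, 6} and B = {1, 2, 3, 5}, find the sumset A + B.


Work in Z/7Z: reduce every sum a + b modulo 7.
Enumerate all 20 pairs:
a = 0: 0+1=1, 0+2=2, 0+3=3, 0+5=5
a = 1: 1+1=2, 1+2=3, 1+3=4, 1+5=6
a = 2: 2+1=3, 2+2=4, 2+3=5, 2+5=0
a = 5: 5+1=6, 5+2=0, 5+3=1, 5+5=3
a = 6: 6+1=0, 6+2=1, 6+3=2, 6+5=4
Distinct residues collected: {0, 1, 2, 3, 4, 5, 6}
|A + B| = 7 (out of 7 total residues).

A + B = {0, 1, 2, 3, 4, 5, 6}


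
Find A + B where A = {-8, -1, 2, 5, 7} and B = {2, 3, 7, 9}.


A + B = {a + b : a ∈ A, b ∈ B}.
Enumerate all |A|·|B| = 5·4 = 20 pairs (a, b) and collect distinct sums.
a = -8: -8+2=-6, -8+3=-5, -8+7=-1, -8+9=1
a = -1: -1+2=1, -1+3=2, -1+7=6, -1+9=8
a = 2: 2+2=4, 2+3=5, 2+7=9, 2+9=11
a = 5: 5+2=7, 5+3=8, 5+7=12, 5+9=14
a = 7: 7+2=9, 7+3=10, 7+7=14, 7+9=16
Collecting distinct sums: A + B = {-6, -5, -1, 1, 2, 4, 5, 6, 7, 8, 9, 10, 11, 12, 14, 16}
|A + B| = 16

A + B = {-6, -5, -1, 1, 2, 4, 5, 6, 7, 8, 9, 10, 11, 12, 14, 16}


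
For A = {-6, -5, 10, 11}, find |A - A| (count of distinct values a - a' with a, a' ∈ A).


A - A = {a - a' : a, a' ∈ A}; |A| = 4.
Bounds: 2|A|-1 ≤ |A - A| ≤ |A|² - |A| + 1, i.e. 7 ≤ |A - A| ≤ 13.
Note: 0 ∈ A - A always (from a - a). The set is symmetric: if d ∈ A - A then -d ∈ A - A.
Enumerate nonzero differences d = a - a' with a > a' (then include -d):
Positive differences: {1, 15, 16, 17}
Full difference set: {0} ∪ (positive diffs) ∪ (negative diffs).
|A - A| = 1 + 2·4 = 9 (matches direct enumeration: 9).

|A - A| = 9


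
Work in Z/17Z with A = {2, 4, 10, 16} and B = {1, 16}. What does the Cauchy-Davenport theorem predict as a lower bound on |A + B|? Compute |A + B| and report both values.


Cauchy-Davenport: |A + B| ≥ min(p, |A| + |B| - 1) for A, B nonempty in Z/pZ.
|A| = 4, |B| = 2, p = 17.
CD lower bound = min(17, 4 + 2 - 1) = min(17, 5) = 5.
Compute A + B mod 17 directly:
a = 2: 2+1=3, 2+16=1
a = 4: 4+1=5, 4+16=3
a = 10: 10+1=11, 10+16=9
a = 16: 16+1=0, 16+16=15
A + B = {0, 1, 3, 5, 9, 11, 15}, so |A + B| = 7.
Verify: 7 ≥ 5? Yes ✓.

CD lower bound = 5, actual |A + B| = 7.


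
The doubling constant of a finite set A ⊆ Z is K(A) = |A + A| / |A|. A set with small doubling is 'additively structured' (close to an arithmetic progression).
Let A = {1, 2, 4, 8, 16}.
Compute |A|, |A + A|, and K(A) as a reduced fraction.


|A| = 5.
Compute A + A by enumerating all 25 pairs.
A + A = {2, 3, 4, 5, 6, 8, 9, 10, 12, 16, 17, 18, 20, 24, 32}, so |A + A| = 15.
K = |A + A| / |A| = 15/5 = 3/1 ≈ 3.0000.
Reference: AP of size 5 gives K = 9/5 ≈ 1.8000; a fully generic set of size 5 gives K ≈ 3.0000.

|A| = 5, |A + A| = 15, K = 15/5 = 3/1.


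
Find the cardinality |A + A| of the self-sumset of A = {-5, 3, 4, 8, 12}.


A + A = {a + a' : a, a' ∈ A}; |A| = 5.
General bounds: 2|A| - 1 ≤ |A + A| ≤ |A|(|A|+1)/2, i.e. 9 ≤ |A + A| ≤ 15.
Lower bound 2|A|-1 is attained iff A is an arithmetic progression.
Enumerate sums a + a' for a ≤ a' (symmetric, so this suffices):
a = -5: -5+-5=-10, -5+3=-2, -5+4=-1, -5+8=3, -5+12=7
a = 3: 3+3=6, 3+4=7, 3+8=11, 3+12=15
a = 4: 4+4=8, 4+8=12, 4+12=16
a = 8: 8+8=16, 8+12=20
a = 12: 12+12=24
Distinct sums: {-10, -2, -1, 3, 6, 7, 8, 11, 12, 15, 16, 20, 24}
|A + A| = 13

|A + A| = 13


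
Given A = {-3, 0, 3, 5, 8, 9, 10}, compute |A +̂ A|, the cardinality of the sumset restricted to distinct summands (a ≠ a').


Restricted sumset: A +̂ A = {a + a' : a ∈ A, a' ∈ A, a ≠ a'}.
Equivalently, take A + A and drop any sum 2a that is achievable ONLY as a + a for a ∈ A (i.e. sums representable only with equal summands).
Enumerate pairs (a, a') with a < a' (symmetric, so each unordered pair gives one sum; this covers all a ≠ a'):
  -3 + 0 = -3
  -3 + 3 = 0
  -3 + 5 = 2
  -3 + 8 = 5
  -3 + 9 = 6
  -3 + 10 = 7
  0 + 3 = 3
  0 + 5 = 5
  0 + 8 = 8
  0 + 9 = 9
  0 + 10 = 10
  3 + 5 = 8
  3 + 8 = 11
  3 + 9 = 12
  3 + 10 = 13
  5 + 8 = 13
  5 + 9 = 14
  5 + 10 = 15
  8 + 9 = 17
  8 + 10 = 18
  9 + 10 = 19
Collected distinct sums: {-3, 0, 2, 3, 5, 6, 7, 8, 9, 10, 11, 12, 13, 14, 15, 17, 18, 19}
|A +̂ A| = 18
(Reference bound: |A +̂ A| ≥ 2|A| - 3 for |A| ≥ 2, with |A| = 7 giving ≥ 11.)

|A +̂ A| = 18


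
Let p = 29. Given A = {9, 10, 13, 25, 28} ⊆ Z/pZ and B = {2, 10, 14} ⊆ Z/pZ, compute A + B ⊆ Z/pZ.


Work in Z/29Z: reduce every sum a + b modulo 29.
Enumerate all 15 pairs:
a = 9: 9+2=11, 9+10=19, 9+14=23
a = 10: 10+2=12, 10+10=20, 10+14=24
a = 13: 13+2=15, 13+10=23, 13+14=27
a = 25: 25+2=27, 25+10=6, 25+14=10
a = 28: 28+2=1, 28+10=9, 28+14=13
Distinct residues collected: {1, 6, 9, 10, 11, 12, 13, 15, 19, 20, 23, 24, 27}
|A + B| = 13 (out of 29 total residues).

A + B = {1, 6, 9, 10, 11, 12, 13, 15, 19, 20, 23, 24, 27}


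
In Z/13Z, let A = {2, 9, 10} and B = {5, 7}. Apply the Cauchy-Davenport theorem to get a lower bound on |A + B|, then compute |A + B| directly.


Cauchy-Davenport: |A + B| ≥ min(p, |A| + |B| - 1) for A, B nonempty in Z/pZ.
|A| = 3, |B| = 2, p = 13.
CD lower bound = min(13, 3 + 2 - 1) = min(13, 4) = 4.
Compute A + B mod 13 directly:
a = 2: 2+5=7, 2+7=9
a = 9: 9+5=1, 9+7=3
a = 10: 10+5=2, 10+7=4
A + B = {1, 2, 3, 4, 7, 9}, so |A + B| = 6.
Verify: 6 ≥ 4? Yes ✓.

CD lower bound = 4, actual |A + B| = 6.


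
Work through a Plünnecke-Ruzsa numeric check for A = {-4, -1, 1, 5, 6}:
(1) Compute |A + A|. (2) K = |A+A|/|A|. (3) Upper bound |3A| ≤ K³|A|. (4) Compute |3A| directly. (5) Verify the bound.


|A| = 5.
Step 1: Compute A + A by enumerating all 25 pairs.
A + A = {-8, -5, -3, -2, 0, 1, 2, 4, 5, 6, 7, 10, 11, 12}, so |A + A| = 14.
Step 2: Doubling constant K = |A + A|/|A| = 14/5 = 14/5 ≈ 2.8000.
Step 3: Plünnecke-Ruzsa gives |3A| ≤ K³·|A| = (2.8000)³ · 5 ≈ 109.7600.
Step 4: Compute 3A = A + A + A directly by enumerating all triples (a,b,c) ∈ A³; |3A| = 26.
Step 5: Check 26 ≤ 109.7600? Yes ✓.

K = 14/5, Plünnecke-Ruzsa bound K³|A| ≈ 109.7600, |3A| = 26, inequality holds.


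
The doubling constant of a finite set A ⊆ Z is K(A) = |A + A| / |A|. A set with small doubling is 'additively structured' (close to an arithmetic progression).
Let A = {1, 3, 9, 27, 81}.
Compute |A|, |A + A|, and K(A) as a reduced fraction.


|A| = 5.
Compute A + A by enumerating all 25 pairs.
A + A = {2, 4, 6, 10, 12, 18, 28, 30, 36, 54, 82, 84, 90, 108, 162}, so |A + A| = 15.
K = |A + A| / |A| = 15/5 = 3/1 ≈ 3.0000.
Reference: AP of size 5 gives K = 9/5 ≈ 1.8000; a fully generic set of size 5 gives K ≈ 3.0000.

|A| = 5, |A + A| = 15, K = 15/5 = 3/1.


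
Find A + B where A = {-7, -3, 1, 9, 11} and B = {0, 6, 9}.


A + B = {a + b : a ∈ A, b ∈ B}.
Enumerate all |A|·|B| = 5·3 = 15 pairs (a, b) and collect distinct sums.
a = -7: -7+0=-7, -7+6=-1, -7+9=2
a = -3: -3+0=-3, -3+6=3, -3+9=6
a = 1: 1+0=1, 1+6=7, 1+9=10
a = 9: 9+0=9, 9+6=15, 9+9=18
a = 11: 11+0=11, 11+6=17, 11+9=20
Collecting distinct sums: A + B = {-7, -3, -1, 1, 2, 3, 6, 7, 9, 10, 11, 15, 17, 18, 20}
|A + B| = 15

A + B = {-7, -3, -1, 1, 2, 3, 6, 7, 9, 10, 11, 15, 17, 18, 20}


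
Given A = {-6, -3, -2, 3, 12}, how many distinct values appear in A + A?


A + A = {a + a' : a, a' ∈ A}; |A| = 5.
General bounds: 2|A| - 1 ≤ |A + A| ≤ |A|(|A|+1)/2, i.e. 9 ≤ |A + A| ≤ 15.
Lower bound 2|A|-1 is attained iff A is an arithmetic progression.
Enumerate sums a + a' for a ≤ a' (symmetric, so this suffices):
a = -6: -6+-6=-12, -6+-3=-9, -6+-2=-8, -6+3=-3, -6+12=6
a = -3: -3+-3=-6, -3+-2=-5, -3+3=0, -3+12=9
a = -2: -2+-2=-4, -2+3=1, -2+12=10
a = 3: 3+3=6, 3+12=15
a = 12: 12+12=24
Distinct sums: {-12, -9, -8, -6, -5, -4, -3, 0, 1, 6, 9, 10, 15, 24}
|A + A| = 14

|A + A| = 14


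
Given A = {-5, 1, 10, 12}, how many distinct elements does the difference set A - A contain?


A - A = {a - a' : a, a' ∈ A}; |A| = 4.
Bounds: 2|A|-1 ≤ |A - A| ≤ |A|² - |A| + 1, i.e. 7 ≤ |A - A| ≤ 13.
Note: 0 ∈ A - A always (from a - a). The set is symmetric: if d ∈ A - A then -d ∈ A - A.
Enumerate nonzero differences d = a - a' with a > a' (then include -d):
Positive differences: {2, 6, 9, 11, 15, 17}
Full difference set: {0} ∪ (positive diffs) ∪ (negative diffs).
|A - A| = 1 + 2·6 = 13 (matches direct enumeration: 13).

|A - A| = 13


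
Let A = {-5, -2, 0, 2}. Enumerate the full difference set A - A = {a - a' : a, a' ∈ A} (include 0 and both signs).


A - A = {a - a' : a, a' ∈ A}.
Compute a - a' for each ordered pair (a, a'):
a = -5: -5--5=0, -5--2=-3, -5-0=-5, -5-2=-7
a = -2: -2--5=3, -2--2=0, -2-0=-2, -2-2=-4
a = 0: 0--5=5, 0--2=2, 0-0=0, 0-2=-2
a = 2: 2--5=7, 2--2=4, 2-0=2, 2-2=0
Collecting distinct values (and noting 0 appears from a-a):
A - A = {-7, -5, -4, -3, -2, 0, 2, 3, 4, 5, 7}
|A - A| = 11

A - A = {-7, -5, -4, -3, -2, 0, 2, 3, 4, 5, 7}


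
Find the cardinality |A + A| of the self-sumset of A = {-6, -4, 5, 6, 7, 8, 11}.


A + A = {a + a' : a, a' ∈ A}; |A| = 7.
General bounds: 2|A| - 1 ≤ |A + A| ≤ |A|(|A|+1)/2, i.e. 13 ≤ |A + A| ≤ 28.
Lower bound 2|A|-1 is attained iff A is an arithmetic progression.
Enumerate sums a + a' for a ≤ a' (symmetric, so this suffices):
a = -6: -6+-6=-12, -6+-4=-10, -6+5=-1, -6+6=0, -6+7=1, -6+8=2, -6+11=5
a = -4: -4+-4=-8, -4+5=1, -4+6=2, -4+7=3, -4+8=4, -4+11=7
a = 5: 5+5=10, 5+6=11, 5+7=12, 5+8=13, 5+11=16
a = 6: 6+6=12, 6+7=13, 6+8=14, 6+11=17
a = 7: 7+7=14, 7+8=15, 7+11=18
a = 8: 8+8=16, 8+11=19
a = 11: 11+11=22
Distinct sums: {-12, -10, -8, -1, 0, 1, 2, 3, 4, 5, 7, 10, 11, 12, 13, 14, 15, 16, 17, 18, 19, 22}
|A + A| = 22

|A + A| = 22


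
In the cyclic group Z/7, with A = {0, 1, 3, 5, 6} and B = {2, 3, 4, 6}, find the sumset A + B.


Work in Z/7Z: reduce every sum a + b modulo 7.
Enumerate all 20 pairs:
a = 0: 0+2=2, 0+3=3, 0+4=4, 0+6=6
a = 1: 1+2=3, 1+3=4, 1+4=5, 1+6=0
a = 3: 3+2=5, 3+3=6, 3+4=0, 3+6=2
a = 5: 5+2=0, 5+3=1, 5+4=2, 5+6=4
a = 6: 6+2=1, 6+3=2, 6+4=3, 6+6=5
Distinct residues collected: {0, 1, 2, 3, 4, 5, 6}
|A + B| = 7 (out of 7 total residues).

A + B = {0, 1, 2, 3, 4, 5, 6}


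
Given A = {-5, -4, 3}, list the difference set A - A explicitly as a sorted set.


A - A = {a - a' : a, a' ∈ A}.
Compute a - a' for each ordered pair (a, a'):
a = -5: -5--5=0, -5--4=-1, -5-3=-8
a = -4: -4--5=1, -4--4=0, -4-3=-7
a = 3: 3--5=8, 3--4=7, 3-3=0
Collecting distinct values (and noting 0 appears from a-a):
A - A = {-8, -7, -1, 0, 1, 7, 8}
|A - A| = 7

A - A = {-8, -7, -1, 0, 1, 7, 8}


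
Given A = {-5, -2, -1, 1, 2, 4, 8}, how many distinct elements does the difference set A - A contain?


A - A = {a - a' : a, a' ∈ A}; |A| = 7.
Bounds: 2|A|-1 ≤ |A - A| ≤ |A|² - |A| + 1, i.e. 13 ≤ |A - A| ≤ 43.
Note: 0 ∈ A - A always (from a - a). The set is symmetric: if d ∈ A - A then -d ∈ A - A.
Enumerate nonzero differences d = a - a' with a > a' (then include -d):
Positive differences: {1, 2, 3, 4, 5, 6, 7, 9, 10, 13}
Full difference set: {0} ∪ (positive diffs) ∪ (negative diffs).
|A - A| = 1 + 2·10 = 21 (matches direct enumeration: 21).

|A - A| = 21


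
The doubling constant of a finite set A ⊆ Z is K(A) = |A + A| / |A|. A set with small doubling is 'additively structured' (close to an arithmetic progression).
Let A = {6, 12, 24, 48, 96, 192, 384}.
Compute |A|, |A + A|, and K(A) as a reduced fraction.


|A| = 7.
Compute A + A by enumerating all 49 pairs.
A + A = {12, 18, 24, 30, 36, 48, 54, 60, 72, 96, 102, 108, 120, 144, 192, 198, 204, 216, 240, 288, 384, 390, 396, 408, 432, 480, 576, 768}, so |A + A| = 28.
K = |A + A| / |A| = 28/7 = 4/1 ≈ 4.0000.
Reference: AP of size 7 gives K = 13/7 ≈ 1.8571; a fully generic set of size 7 gives K ≈ 4.0000.

|A| = 7, |A + A| = 28, K = 28/7 = 4/1.


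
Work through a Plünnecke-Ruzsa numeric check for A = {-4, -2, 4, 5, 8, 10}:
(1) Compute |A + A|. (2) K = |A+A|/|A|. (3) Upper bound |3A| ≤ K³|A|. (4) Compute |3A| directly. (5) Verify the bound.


|A| = 6.
Step 1: Compute A + A by enumerating all 36 pairs.
A + A = {-8, -6, -4, 0, 1, 2, 3, 4, 6, 8, 9, 10, 12, 13, 14, 15, 16, 18, 20}, so |A + A| = 19.
Step 2: Doubling constant K = |A + A|/|A| = 19/6 = 19/6 ≈ 3.1667.
Step 3: Plünnecke-Ruzsa gives |3A| ≤ K³·|A| = (3.1667)³ · 6 ≈ 190.5278.
Step 4: Compute 3A = A + A + A directly by enumerating all triples (a,b,c) ∈ A³; |3A| = 36.
Step 5: Check 36 ≤ 190.5278? Yes ✓.

K = 19/6, Plünnecke-Ruzsa bound K³|A| ≈ 190.5278, |3A| = 36, inequality holds.


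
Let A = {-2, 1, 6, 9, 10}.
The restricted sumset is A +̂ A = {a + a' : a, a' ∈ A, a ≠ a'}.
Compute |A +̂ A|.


Restricted sumset: A +̂ A = {a + a' : a ∈ A, a' ∈ A, a ≠ a'}.
Equivalently, take A + A and drop any sum 2a that is achievable ONLY as a + a for a ∈ A (i.e. sums representable only with equal summands).
Enumerate pairs (a, a') with a < a' (symmetric, so each unordered pair gives one sum; this covers all a ≠ a'):
  -2 + 1 = -1
  -2 + 6 = 4
  -2 + 9 = 7
  -2 + 10 = 8
  1 + 6 = 7
  1 + 9 = 10
  1 + 10 = 11
  6 + 9 = 15
  6 + 10 = 16
  9 + 10 = 19
Collected distinct sums: {-1, 4, 7, 8, 10, 11, 15, 16, 19}
|A +̂ A| = 9
(Reference bound: |A +̂ A| ≥ 2|A| - 3 for |A| ≥ 2, with |A| = 5 giving ≥ 7.)

|A +̂ A| = 9


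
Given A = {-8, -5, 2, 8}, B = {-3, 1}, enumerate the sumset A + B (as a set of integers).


A + B = {a + b : a ∈ A, b ∈ B}.
Enumerate all |A|·|B| = 4·2 = 8 pairs (a, b) and collect distinct sums.
a = -8: -8+-3=-11, -8+1=-7
a = -5: -5+-3=-8, -5+1=-4
a = 2: 2+-3=-1, 2+1=3
a = 8: 8+-3=5, 8+1=9
Collecting distinct sums: A + B = {-11, -8, -7, -4, -1, 3, 5, 9}
|A + B| = 8

A + B = {-11, -8, -7, -4, -1, 3, 5, 9}


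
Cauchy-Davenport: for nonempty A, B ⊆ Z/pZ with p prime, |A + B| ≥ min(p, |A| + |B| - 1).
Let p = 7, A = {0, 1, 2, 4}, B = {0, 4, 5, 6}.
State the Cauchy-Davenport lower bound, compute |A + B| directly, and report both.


Cauchy-Davenport: |A + B| ≥ min(p, |A| + |B| - 1) for A, B nonempty in Z/pZ.
|A| = 4, |B| = 4, p = 7.
CD lower bound = min(7, 4 + 4 - 1) = min(7, 7) = 7.
Compute A + B mod 7 directly:
a = 0: 0+0=0, 0+4=4, 0+5=5, 0+6=6
a = 1: 1+0=1, 1+4=5, 1+5=6, 1+6=0
a = 2: 2+0=2, 2+4=6, 2+5=0, 2+6=1
a = 4: 4+0=4, 4+4=1, 4+5=2, 4+6=3
A + B = {0, 1, 2, 3, 4, 5, 6}, so |A + B| = 7.
Verify: 7 ≥ 7? Yes ✓.

CD lower bound = 7, actual |A + B| = 7.
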